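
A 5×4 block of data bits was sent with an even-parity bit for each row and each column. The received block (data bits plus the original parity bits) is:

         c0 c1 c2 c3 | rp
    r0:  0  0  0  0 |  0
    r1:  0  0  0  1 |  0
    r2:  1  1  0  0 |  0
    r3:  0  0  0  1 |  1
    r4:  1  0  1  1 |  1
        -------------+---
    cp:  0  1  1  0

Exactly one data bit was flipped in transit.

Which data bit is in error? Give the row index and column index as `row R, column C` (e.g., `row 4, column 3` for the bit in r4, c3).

Recompute each row's even parity and compare to rp:
  r0: data parity 0, sent rp 0 → ok
  r1: data parity 1, sent rp 0 → mismatch
  r2: data parity 0, sent rp 0 → ok
  r3: data parity 1, sent rp 1 → ok
  r4: data parity 1, sent rp 1 → ok
Recompute each column's even parity and compare to cp:
  c0: data parity 0, sent cp 0 → ok
  c1: data parity 1, sent cp 1 → ok
  c2: data parity 1, sent cp 1 → ok
  c3: data parity 1, sent cp 0 → mismatch
Exactly one row (r1) and one column (c3) fail → the flipped bit is at their intersection.

row 1, column 3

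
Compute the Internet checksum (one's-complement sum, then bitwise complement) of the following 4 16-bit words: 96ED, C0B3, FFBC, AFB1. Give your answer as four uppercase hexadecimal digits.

F8EF

One's-complement addition (fold any carry out of bit 15 back into bit 0):
  0x96ED + 0xC0B3 = 0x157A0 → wrap carry → 0x57A1
  0x57A1 + 0xFFBC = 0x1575D → wrap carry → 0x575E
  0x575E + 0xAFB1 = 0x1070F → wrap carry → 0x0710
One's-complement sum = 0x0710.
Checksum = ~0x0710 & 0xFFFF = 0xF8EF.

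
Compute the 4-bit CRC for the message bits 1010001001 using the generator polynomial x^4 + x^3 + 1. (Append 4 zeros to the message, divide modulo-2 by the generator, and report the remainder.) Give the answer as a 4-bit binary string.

Append 4 zeros: 10100010010000. Divide by 11001 (XOR where the leading bit is 1):
  pos 0: 10100 XOR 11001 = 01101
  pos 1: 11010 XOR 11001 = 00011
  pos 4: 11100 XOR 11001 = 00101
  pos 6: 10110 XOR 11001 = 01111
  pos 7: 11110 XOR 11001 = 00111
  pos 9: 11100 XOR 11001 = 00101
Remainder (last 4 bits) = 0101. This is the CRC / FCS.

0101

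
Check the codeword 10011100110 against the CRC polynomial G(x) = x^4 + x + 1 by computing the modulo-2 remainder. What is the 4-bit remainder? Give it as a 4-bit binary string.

0000

Modulo-2 division of 10011100110 by 10011:
  pos 0: 10011 XOR 10011 = 00000
  pos 5: 10011 XOR 10011 = 00000
Remainder = 0000 (zero — the frame passes the CRC check).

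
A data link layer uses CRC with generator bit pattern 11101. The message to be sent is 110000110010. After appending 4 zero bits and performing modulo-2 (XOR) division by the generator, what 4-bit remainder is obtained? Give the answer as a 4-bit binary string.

0010

Append 4 zeros: 1100001100100000. Divide by 11101 (XOR where the leading bit is 1):
  pos 0: 11000 XOR 11101 = 00101
  pos 2: 10101 XOR 11101 = 01000
  pos 3: 10001 XOR 11101 = 01100
  pos 4: 11000 XOR 11101 = 00101
  pos 6: 10101 XOR 11101 = 01000
  pos 7: 10000 XOR 11101 = 01101
  pos 8: 11010 XOR 11101 = 00111
  pos 10: 11100 XOR 11101 = 00001
Remainder (last 4 bits) = 0010. This is the CRC / FCS.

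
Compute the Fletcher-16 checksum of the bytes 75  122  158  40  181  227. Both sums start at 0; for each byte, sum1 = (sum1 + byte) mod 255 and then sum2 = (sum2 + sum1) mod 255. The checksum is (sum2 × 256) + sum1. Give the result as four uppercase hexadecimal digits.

6A26

Running sums (mod 255):
  after byte 0 (75): sum1=75, sum2=75
  after byte 1 (122): sum1=197, sum2=17
  after byte 2 (158): sum1=100, sum2=117
  after byte 3 (40): sum1=140, sum2=2
  after byte 4 (181): sum1=66, sum2=68
  after byte 5 (227): sum1=38, sum2=106
Checksum = sum2·256 + sum1 = 106·256 + 38 = 27174 = 0x6A26.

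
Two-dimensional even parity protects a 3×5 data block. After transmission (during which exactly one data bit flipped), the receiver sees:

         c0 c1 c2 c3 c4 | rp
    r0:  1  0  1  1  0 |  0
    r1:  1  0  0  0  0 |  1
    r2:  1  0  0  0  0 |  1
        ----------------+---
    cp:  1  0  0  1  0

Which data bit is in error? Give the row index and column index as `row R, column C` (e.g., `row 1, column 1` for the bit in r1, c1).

Recompute each row's even parity and compare to rp:
  r0: data parity 1, sent rp 0 → mismatch
  r1: data parity 1, sent rp 1 → ok
  r2: data parity 1, sent rp 1 → ok
Recompute each column's even parity and compare to cp:
  c0: data parity 1, sent cp 1 → ok
  c1: data parity 0, sent cp 0 → ok
  c2: data parity 1, sent cp 0 → mismatch
  c3: data parity 1, sent cp 1 → ok
  c4: data parity 0, sent cp 0 → ok
Exactly one row (r0) and one column (c2) fail → the flipped bit is at their intersection.

row 0, column 2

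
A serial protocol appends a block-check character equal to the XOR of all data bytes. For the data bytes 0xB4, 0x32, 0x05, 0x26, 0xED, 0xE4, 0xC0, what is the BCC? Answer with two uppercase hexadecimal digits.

6C

XOR the bytes together:
  start with 0xB4
  0xB4 ⊕ 0x32 = 0x86
  0x86 ⊕ 0x05 = 0x83
  0x83 ⊕ 0x26 = 0xA5
  0xA5 ⊕ 0xED = 0x48
  0x48 ⊕ 0xE4 = 0xAC
  0xAC ⊕ 0xC0 = 0x6C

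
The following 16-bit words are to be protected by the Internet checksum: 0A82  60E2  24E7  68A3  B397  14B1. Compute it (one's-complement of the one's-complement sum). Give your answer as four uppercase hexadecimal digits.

3EC8

One's-complement addition (fold any carry out of bit 15 back into bit 0):
  0x0A82 + 0x60E2 = 0x06B64
  0x6B64 + 0x24E7 = 0x0904B
  0x904B + 0x68A3 = 0x0F8EE
  0xF8EE + 0xB397 = 0x1AC85 → wrap carry → 0xAC86
  0xAC86 + 0x14B1 = 0x0C137
One's-complement sum = 0xC137.
Checksum = ~0xC137 & 0xFFFF = 0x3EC8.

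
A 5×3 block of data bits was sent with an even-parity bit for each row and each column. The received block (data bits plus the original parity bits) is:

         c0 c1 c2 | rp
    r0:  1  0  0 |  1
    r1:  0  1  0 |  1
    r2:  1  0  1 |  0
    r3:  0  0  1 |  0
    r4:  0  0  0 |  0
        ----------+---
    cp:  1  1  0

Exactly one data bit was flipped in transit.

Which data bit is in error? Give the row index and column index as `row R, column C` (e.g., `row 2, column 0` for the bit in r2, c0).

row 3, column 0

Recompute each row's even parity and compare to rp:
  r0: data parity 1, sent rp 1 → ok
  r1: data parity 1, sent rp 1 → ok
  r2: data parity 0, sent rp 0 → ok
  r3: data parity 1, sent rp 0 → mismatch
  r4: data parity 0, sent rp 0 → ok
Recompute each column's even parity and compare to cp:
  c0: data parity 0, sent cp 1 → mismatch
  c1: data parity 1, sent cp 1 → ok
  c2: data parity 0, sent cp 0 → ok
Exactly one row (r3) and one column (c0) fail → the flipped bit is at their intersection.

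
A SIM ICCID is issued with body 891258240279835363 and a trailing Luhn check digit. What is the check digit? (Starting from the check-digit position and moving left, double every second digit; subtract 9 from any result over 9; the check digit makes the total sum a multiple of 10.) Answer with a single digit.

Partial digits right→left: 3 6 3 5 3 8 9 7 2 0 4 2 8 5 2 1 9 8
Double every second digit counting from the check-digit position (so the 1st, 3rd, 5th, ... of the partial from the right).
  doubled (with −9 where >9): 6 6 6 9 4 8 7 4 9 → sum 59
  kept as-is: 6 5 8 7 0 2 5 1 8 → sum 42
Total = 59 + 42 = 101.
Check digit = (10 − (101 mod 10)) mod 10 = 9.

9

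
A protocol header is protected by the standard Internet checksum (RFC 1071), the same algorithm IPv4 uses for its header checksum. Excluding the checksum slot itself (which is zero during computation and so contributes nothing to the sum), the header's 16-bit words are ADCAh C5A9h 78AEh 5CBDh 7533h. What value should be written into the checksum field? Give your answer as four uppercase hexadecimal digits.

One's-complement addition (fold any carry out of bit 15 back into bit 0):
  0xADCA + 0xC5A9 = 0x17373 → wrap carry → 0x7374
  0x7374 + 0x78AE = 0x0EC22
  0xEC22 + 0x5CBD = 0x148DF → wrap carry → 0x48E0
  0x48E0 + 0x7533 = 0x0BE13
One's-complement sum = 0xBE13.
Checksum = ~0xBE13 & 0xFFFF = 0x41EC.

41EC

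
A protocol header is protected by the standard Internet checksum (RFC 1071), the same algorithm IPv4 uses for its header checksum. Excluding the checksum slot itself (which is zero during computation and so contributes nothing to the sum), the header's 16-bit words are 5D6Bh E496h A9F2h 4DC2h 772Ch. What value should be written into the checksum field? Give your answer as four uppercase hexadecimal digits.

4F1C

One's-complement addition (fold any carry out of bit 15 back into bit 0):
  0x5D6B + 0xE496 = 0x14201 → wrap carry → 0x4202
  0x4202 + 0xA9F2 = 0x0EBF4
  0xEBF4 + 0x4DC2 = 0x139B6 → wrap carry → 0x39B7
  0x39B7 + 0x772C = 0x0B0E3
One's-complement sum = 0xB0E3.
Checksum = ~0xB0E3 & 0xFFFF = 0x4F1C.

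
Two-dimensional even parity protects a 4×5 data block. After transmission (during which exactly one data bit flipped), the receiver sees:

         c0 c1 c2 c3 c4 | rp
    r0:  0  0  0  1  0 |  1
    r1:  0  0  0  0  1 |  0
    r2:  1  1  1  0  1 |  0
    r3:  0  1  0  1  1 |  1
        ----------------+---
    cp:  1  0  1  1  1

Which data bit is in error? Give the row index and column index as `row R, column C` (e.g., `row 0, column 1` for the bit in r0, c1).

row 1, column 3

Recompute each row's even parity and compare to rp:
  r0: data parity 1, sent rp 1 → ok
  r1: data parity 1, sent rp 0 → mismatch
  r2: data parity 0, sent rp 0 → ok
  r3: data parity 1, sent rp 1 → ok
Recompute each column's even parity and compare to cp:
  c0: data parity 1, sent cp 1 → ok
  c1: data parity 0, sent cp 0 → ok
  c2: data parity 1, sent cp 1 → ok
  c3: data parity 0, sent cp 1 → mismatch
  c4: data parity 1, sent cp 1 → ok
Exactly one row (r1) and one column (c3) fail → the flipped bit is at their intersection.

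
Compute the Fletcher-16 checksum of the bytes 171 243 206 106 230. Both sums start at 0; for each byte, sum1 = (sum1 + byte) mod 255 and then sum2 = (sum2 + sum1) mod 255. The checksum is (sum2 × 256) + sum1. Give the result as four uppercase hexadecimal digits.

52BF

Running sums (mod 255):
  after byte 0 (171): sum1=171, sum2=171
  after byte 1 (243): sum1=159, sum2=75
  after byte 2 (206): sum1=110, sum2=185
  after byte 3 (106): sum1=216, sum2=146
  after byte 4 (230): sum1=191, sum2=82
Checksum = sum2·256 + sum1 = 82·256 + 191 = 21183 = 0x52BF.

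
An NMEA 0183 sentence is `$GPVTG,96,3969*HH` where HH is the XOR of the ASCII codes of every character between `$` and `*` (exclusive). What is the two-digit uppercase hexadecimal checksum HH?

XOR the ASCII codes of the payload characters:
  'G' = 0x47 → acc = 0x47
  'P' = 0x50 → acc = 0x17
  'V' = 0x56 → acc = 0x41
  'T' = 0x54 → acc = 0x15
  'G' = 0x47 → acc = 0x52
  ',' = 0x2C → acc = 0x7E
  '9' = 0x39 → acc = 0x47
  '6' = 0x36 → acc = 0x71
  ',' = 0x2C → acc = 0x5D
  '3' = 0x33 → acc = 0x6E
  '9' = 0x39 → acc = 0x57
  '6' = 0x36 → acc = 0x61
  '9' = 0x39 → acc = 0x58
Checksum = 0x58.

58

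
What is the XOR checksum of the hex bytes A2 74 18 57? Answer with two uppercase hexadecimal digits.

XOR the bytes together:
  start with 0xA2
  0xA2 ⊕ 0x74 = 0xD6
  0xD6 ⊕ 0x18 = 0xCE
  0xCE ⊕ 0x57 = 0x99

99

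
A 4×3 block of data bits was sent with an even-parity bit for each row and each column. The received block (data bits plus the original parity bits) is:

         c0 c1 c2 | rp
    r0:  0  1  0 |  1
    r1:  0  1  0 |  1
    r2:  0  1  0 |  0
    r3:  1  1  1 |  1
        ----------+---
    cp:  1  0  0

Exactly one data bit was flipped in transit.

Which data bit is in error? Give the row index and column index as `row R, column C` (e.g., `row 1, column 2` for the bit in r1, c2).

Recompute each row's even parity and compare to rp:
  r0: data parity 1, sent rp 1 → ok
  r1: data parity 1, sent rp 1 → ok
  r2: data parity 1, sent rp 0 → mismatch
  r3: data parity 1, sent rp 1 → ok
Recompute each column's even parity and compare to cp:
  c0: data parity 1, sent cp 1 → ok
  c1: data parity 0, sent cp 0 → ok
  c2: data parity 1, sent cp 0 → mismatch
Exactly one row (r2) and one column (c2) fail → the flipped bit is at their intersection.

row 2, column 2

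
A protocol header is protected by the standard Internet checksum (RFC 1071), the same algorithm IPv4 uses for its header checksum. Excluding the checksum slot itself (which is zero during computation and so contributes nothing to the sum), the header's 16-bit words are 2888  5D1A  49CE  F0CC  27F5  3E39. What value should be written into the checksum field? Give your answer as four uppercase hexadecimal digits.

One's-complement addition (fold any carry out of bit 15 back into bit 0):
  0x2888 + 0x5D1A = 0x085A2
  0x85A2 + 0x49CE = 0x0CF70
  0xCF70 + 0xF0CC = 0x1C03C → wrap carry → 0xC03D
  0xC03D + 0x27F5 = 0x0E832
  0xE832 + 0x3E39 = 0x1266B → wrap carry → 0x266C
One's-complement sum = 0x266C.
Checksum = ~0x266C & 0xFFFF = 0xD993.

D993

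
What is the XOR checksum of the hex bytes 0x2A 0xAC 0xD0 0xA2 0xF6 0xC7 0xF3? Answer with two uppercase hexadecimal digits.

XOR the bytes together:
  start with 0x2A
  0x2A ⊕ 0xAC = 0x86
  0x86 ⊕ 0xD0 = 0x56
  0x56 ⊕ 0xA2 = 0xF4
  0xF4 ⊕ 0xF6 = 0x02
  0x02 ⊕ 0xC7 = 0xC5
  0xC5 ⊕ 0xF3 = 0x36

36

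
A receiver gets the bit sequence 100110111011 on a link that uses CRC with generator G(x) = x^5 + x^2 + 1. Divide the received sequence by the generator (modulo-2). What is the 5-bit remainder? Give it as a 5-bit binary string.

Modulo-2 division of 100110111011 by 100101:
  pos 0: 100110 XOR 100101 = 000011
  pos 4: 111110 XOR 100101 = 011011
  pos 5: 110111 XOR 100101 = 010010
  pos 6: 100101 XOR 100101 = 000000
Remainder = 00000 (zero — the frame passes the CRC check).

00000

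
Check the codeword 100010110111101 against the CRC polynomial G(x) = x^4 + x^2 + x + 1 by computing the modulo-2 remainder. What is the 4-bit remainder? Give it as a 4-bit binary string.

Modulo-2 division of 100010110111101 by 10111:
  pos 0: 10001 XOR 10111 = 00110
  pos 2: 11001 XOR 10111 = 01110
  pos 3: 11101 XOR 10111 = 01010
  pos 4: 10100 XOR 10111 = 00011
  pos 7: 11111 XOR 10111 = 01000
  pos 8: 10001 XOR 10111 = 00110
  pos 10: 11001 XOR 10111 = 01110
Remainder = 1110 (nonzero — an error is detected).

1110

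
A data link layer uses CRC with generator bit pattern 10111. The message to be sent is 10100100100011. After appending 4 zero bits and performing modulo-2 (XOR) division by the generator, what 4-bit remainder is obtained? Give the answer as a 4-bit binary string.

Append 4 zeros: 101001001000110000. Divide by 10111 (XOR where the leading bit is 1):
  pos 0: 10100 XOR 10111 = 00011
  pos 3: 11100 XOR 10111 = 01011
  pos 4: 10111 XOR 10111 = 00000
  pos 12: 11000 XOR 10111 = 01111
  pos 13: 11110 XOR 10111 = 01001
Remainder (last 4 bits) = 1001. This is the CRC / FCS.

1001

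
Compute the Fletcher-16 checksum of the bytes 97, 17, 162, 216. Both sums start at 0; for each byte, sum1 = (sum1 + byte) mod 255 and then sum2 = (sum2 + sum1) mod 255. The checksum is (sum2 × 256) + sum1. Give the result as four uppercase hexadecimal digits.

Running sums (mod 255):
  after byte 0 (97): sum1=97, sum2=97
  after byte 1 (17): sum1=114, sum2=211
  after byte 2 (162): sum1=21, sum2=232
  after byte 3 (216): sum1=237, sum2=214
Checksum = sum2·256 + sum1 = 214·256 + 237 = 55021 = 0xD6ED.

D6ED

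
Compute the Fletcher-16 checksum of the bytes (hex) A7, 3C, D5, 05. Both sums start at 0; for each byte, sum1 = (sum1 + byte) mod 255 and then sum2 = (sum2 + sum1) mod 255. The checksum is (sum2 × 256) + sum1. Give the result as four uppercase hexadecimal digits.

Running sums (mod 255):
  after byte 0 (A7): sum1=167, sum2=167
  after byte 1 (3C): sum1=227, sum2=139
  after byte 2 (D5): sum1=185, sum2=69
  after byte 3 (05): sum1=190, sum2=4
Checksum = sum2·256 + sum1 = 4·256 + 190 = 1214 = 0x04BE.

04BE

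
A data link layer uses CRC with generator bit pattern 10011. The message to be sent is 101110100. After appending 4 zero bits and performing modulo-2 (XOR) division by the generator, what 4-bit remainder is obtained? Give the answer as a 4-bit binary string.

Append 4 zeros: 1011101000000. Divide by 10011 (XOR where the leading bit is 1):
  pos 0: 10111 XOR 10011 = 00100
  pos 2: 10001 XOR 10011 = 00010
  pos 5: 10000 XOR 10011 = 00011
  pos 8: 11000 XOR 10011 = 01011
Remainder (last 4 bits) = 1011. This is the CRC / FCS.

1011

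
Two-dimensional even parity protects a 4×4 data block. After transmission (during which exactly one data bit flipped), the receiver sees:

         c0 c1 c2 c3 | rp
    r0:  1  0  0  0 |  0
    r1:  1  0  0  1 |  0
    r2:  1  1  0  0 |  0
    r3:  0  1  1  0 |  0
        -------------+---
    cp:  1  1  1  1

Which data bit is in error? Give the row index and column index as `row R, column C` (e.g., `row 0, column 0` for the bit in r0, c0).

row 0, column 1

Recompute each row's even parity and compare to rp:
  r0: data parity 1, sent rp 0 → mismatch
  r1: data parity 0, sent rp 0 → ok
  r2: data parity 0, sent rp 0 → ok
  r3: data parity 0, sent rp 0 → ok
Recompute each column's even parity and compare to cp:
  c0: data parity 1, sent cp 1 → ok
  c1: data parity 0, sent cp 1 → mismatch
  c2: data parity 1, sent cp 1 → ok
  c3: data parity 1, sent cp 1 → ok
Exactly one row (r0) and one column (c1) fail → the flipped bit is at their intersection.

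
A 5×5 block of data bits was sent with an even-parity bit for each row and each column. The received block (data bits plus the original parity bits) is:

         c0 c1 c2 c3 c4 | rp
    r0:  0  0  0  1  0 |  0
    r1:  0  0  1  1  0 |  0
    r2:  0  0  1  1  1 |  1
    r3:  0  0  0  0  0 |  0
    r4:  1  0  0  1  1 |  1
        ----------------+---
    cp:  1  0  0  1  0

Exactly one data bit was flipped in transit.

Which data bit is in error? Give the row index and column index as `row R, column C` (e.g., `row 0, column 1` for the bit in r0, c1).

Recompute each row's even parity and compare to rp:
  r0: data parity 1, sent rp 0 → mismatch
  r1: data parity 0, sent rp 0 → ok
  r2: data parity 1, sent rp 1 → ok
  r3: data parity 0, sent rp 0 → ok
  r4: data parity 1, sent rp 1 → ok
Recompute each column's even parity and compare to cp:
  c0: data parity 1, sent cp 1 → ok
  c1: data parity 0, sent cp 0 → ok
  c2: data parity 0, sent cp 0 → ok
  c3: data parity 0, sent cp 1 → mismatch
  c4: data parity 0, sent cp 0 → ok
Exactly one row (r0) and one column (c3) fail → the flipped bit is at their intersection.

row 0, column 3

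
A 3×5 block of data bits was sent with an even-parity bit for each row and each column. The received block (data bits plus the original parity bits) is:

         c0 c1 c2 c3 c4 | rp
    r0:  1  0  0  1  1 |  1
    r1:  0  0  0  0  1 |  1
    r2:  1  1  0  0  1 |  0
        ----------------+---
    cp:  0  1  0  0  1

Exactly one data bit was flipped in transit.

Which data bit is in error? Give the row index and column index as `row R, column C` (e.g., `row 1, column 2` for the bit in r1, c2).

Recompute each row's even parity and compare to rp:
  r0: data parity 1, sent rp 1 → ok
  r1: data parity 1, sent rp 1 → ok
  r2: data parity 1, sent rp 0 → mismatch
Recompute each column's even parity and compare to cp:
  c0: data parity 0, sent cp 0 → ok
  c1: data parity 1, sent cp 1 → ok
  c2: data parity 0, sent cp 0 → ok
  c3: data parity 1, sent cp 0 → mismatch
  c4: data parity 1, sent cp 1 → ok
Exactly one row (r2) and one column (c3) fail → the flipped bit is at their intersection.

row 2, column 3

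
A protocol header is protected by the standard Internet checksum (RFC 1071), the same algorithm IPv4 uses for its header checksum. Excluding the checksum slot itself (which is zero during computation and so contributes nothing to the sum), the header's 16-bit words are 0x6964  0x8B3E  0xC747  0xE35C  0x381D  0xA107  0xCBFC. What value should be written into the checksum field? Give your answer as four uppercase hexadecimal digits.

One's-complement addition (fold any carry out of bit 15 back into bit 0):
  0x6964 + 0x8B3E = 0x0F4A2
  0xF4A2 + 0xC747 = 0x1BBE9 → wrap carry → 0xBBEA
  0xBBEA + 0xE35C = 0x19F46 → wrap carry → 0x9F47
  0x9F47 + 0x381D = 0x0D764
  0xD764 + 0xA107 = 0x1786B → wrap carry → 0x786C
  0x786C + 0xCBFC = 0x14468 → wrap carry → 0x4469
One's-complement sum = 0x4469.
Checksum = ~0x4469 & 0xFFFF = 0xBB96.

BB96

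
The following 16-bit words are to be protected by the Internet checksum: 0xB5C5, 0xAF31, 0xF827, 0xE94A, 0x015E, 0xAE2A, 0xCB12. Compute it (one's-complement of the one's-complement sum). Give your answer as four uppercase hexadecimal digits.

One's-complement addition (fold any carry out of bit 15 back into bit 0):
  0xB5C5 + 0xAF31 = 0x164F6 → wrap carry → 0x64F7
  0x64F7 + 0xF827 = 0x15D1E → wrap carry → 0x5D1F
  0x5D1F + 0xE94A = 0x14669 → wrap carry → 0x466A
  0x466A + 0x015E = 0x047C8
  0x47C8 + 0xAE2A = 0x0F5F2
  0xF5F2 + 0xCB12 = 0x1C104 → wrap carry → 0xC105
One's-complement sum = 0xC105.
Checksum = ~0xC105 & 0xFFFF = 0x3EFA.

3EFA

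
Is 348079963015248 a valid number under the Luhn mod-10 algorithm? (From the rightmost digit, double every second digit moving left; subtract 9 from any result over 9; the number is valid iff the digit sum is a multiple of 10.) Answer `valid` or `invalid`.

From the right, keep odd positions and double even positions (subtract 9 from any doubled value over 9):
  doubled (positions 2,4,...): 8 1 0 3 9 0 8 → sum 29
  kept (positions 1,3,...): 8 2 1 3 9 7 8 3 → sum 41
Total = 70.
70 mod 10 = 0, so the number is valid.

valid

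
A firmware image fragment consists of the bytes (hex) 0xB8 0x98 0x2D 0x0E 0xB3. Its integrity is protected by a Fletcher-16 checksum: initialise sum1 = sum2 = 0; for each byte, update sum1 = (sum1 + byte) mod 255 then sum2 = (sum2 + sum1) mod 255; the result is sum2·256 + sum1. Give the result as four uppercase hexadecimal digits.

5540

Running sums (mod 255):
  after byte 0 (0xB8): sum1=184, sum2=184
  after byte 1 (0x98): sum1=81, sum2=10
  after byte 2 (0x2D): sum1=126, sum2=136
  after byte 3 (0x0E): sum1=140, sum2=21
  after byte 4 (0xB3): sum1=64, sum2=85
Checksum = sum2·256 + sum1 = 85·256 + 64 = 21824 = 0x5540.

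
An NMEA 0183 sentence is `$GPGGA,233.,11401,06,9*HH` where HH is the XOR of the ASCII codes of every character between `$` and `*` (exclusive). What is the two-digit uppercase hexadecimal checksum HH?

40

XOR the ASCII codes of the payload characters:
  'G' = 0x47 → acc = 0x47
  'P' = 0x50 → acc = 0x17
  'G' = 0x47 → acc = 0x50
  'G' = 0x47 → acc = 0x17
  'A' = 0x41 → acc = 0x56
  ',' = 0x2C → acc = 0x7A
  '2' = 0x32 → acc = 0x48
  '3' = 0x33 → acc = 0x7B
  '3' = 0x33 → acc = 0x48
  '.' = 0x2E → acc = 0x66
  ',' = 0x2C → acc = 0x4A
  '1' = 0x31 → acc = 0x7B
  '1' = 0x31 → acc = 0x4A
  '4' = 0x34 → acc = 0x7E
  '0' = 0x30 → acc = 0x4E
  '1' = 0x31 → acc = 0x7F
  ',' = 0x2C → acc = 0x53
  '0' = 0x30 → acc = 0x63
  '6' = 0x36 → acc = 0x55
  ',' = 0x2C → acc = 0x79
  '9' = 0x39 → acc = 0x40
Checksum = 0x40.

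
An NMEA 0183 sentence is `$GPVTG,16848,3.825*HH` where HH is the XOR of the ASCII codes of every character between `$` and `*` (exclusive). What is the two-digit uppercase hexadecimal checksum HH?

43

XOR the ASCII codes of the payload characters:
  'G' = 0x47 → acc = 0x47
  'P' = 0x50 → acc = 0x17
  'V' = 0x56 → acc = 0x41
  'T' = 0x54 → acc = 0x15
  'G' = 0x47 → acc = 0x52
  ',' = 0x2C → acc = 0x7E
  '1' = 0x31 → acc = 0x4F
  '6' = 0x36 → acc = 0x79
  '8' = 0x38 → acc = 0x41
  '4' = 0x34 → acc = 0x75
  '8' = 0x38 → acc = 0x4D
  ',' = 0x2C → acc = 0x61
  '3' = 0x33 → acc = 0x52
  '.' = 0x2E → acc = 0x7C
  '8' = 0x38 → acc = 0x44
  '2' = 0x32 → acc = 0x76
  '5' = 0x35 → acc = 0x43
Checksum = 0x43.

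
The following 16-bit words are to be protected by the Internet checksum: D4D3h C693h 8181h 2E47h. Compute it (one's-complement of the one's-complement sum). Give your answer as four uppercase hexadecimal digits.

B4CF

One's-complement addition (fold any carry out of bit 15 back into bit 0):
  0xD4D3 + 0xC693 = 0x19B66 → wrap carry → 0x9B67
  0x9B67 + 0x8181 = 0x11CE8 → wrap carry → 0x1CE9
  0x1CE9 + 0x2E47 = 0x04B30
One's-complement sum = 0x4B30.
Checksum = ~0x4B30 & 0xFFFF = 0xB4CF.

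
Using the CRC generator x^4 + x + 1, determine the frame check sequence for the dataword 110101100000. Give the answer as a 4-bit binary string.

Append 4 zeros: 1101011000000000. Divide by 10011 (XOR where the leading bit is 1):
  pos 0: 11010 XOR 10011 = 01001
  pos 1: 10011 XOR 10011 = 00000
  pos 6: 10000 XOR 10011 = 00011
  pos 9: 11000 XOR 10011 = 01011
  pos 10: 10110 XOR 10011 = 00101
Remainder (last 4 bits) = 1010. This is the CRC / FCS.

1010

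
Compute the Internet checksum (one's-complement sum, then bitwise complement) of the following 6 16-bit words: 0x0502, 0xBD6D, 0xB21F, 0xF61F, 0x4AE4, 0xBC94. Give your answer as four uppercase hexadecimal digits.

8DD7

One's-complement addition (fold any carry out of bit 15 back into bit 0):
  0x0502 + 0xBD6D = 0x0C26F
  0xC26F + 0xB21F = 0x1748E → wrap carry → 0x748F
  0x748F + 0xF61F = 0x16AAE → wrap carry → 0x6AAF
  0x6AAF + 0x4AE4 = 0x0B593
  0xB593 + 0xBC94 = 0x17227 → wrap carry → 0x7228
One's-complement sum = 0x7228.
Checksum = ~0x7228 & 0xFFFF = 0x8DD7.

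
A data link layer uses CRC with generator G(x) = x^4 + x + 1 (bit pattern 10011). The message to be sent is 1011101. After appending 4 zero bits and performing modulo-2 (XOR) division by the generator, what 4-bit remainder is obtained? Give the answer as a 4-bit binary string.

0110

Append 4 zeros: 10111010000. Divide by 10011 (XOR where the leading bit is 1):
  pos 0: 10111 XOR 10011 = 00100
  pos 2: 10001 XOR 10011 = 00010
  pos 5: 10000 XOR 10011 = 00011
Remainder (last 4 bits) = 0110. This is the CRC / FCS.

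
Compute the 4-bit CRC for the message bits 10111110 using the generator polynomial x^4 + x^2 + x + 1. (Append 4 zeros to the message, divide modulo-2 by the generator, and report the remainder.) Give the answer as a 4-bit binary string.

0101

Append 4 zeros: 101111100000. Divide by 10111 (XOR where the leading bit is 1):
  pos 0: 10111 XOR 10111 = 00000
  pos 5: 11000 XOR 10111 = 01111
  pos 6: 11110 XOR 10111 = 01001
  pos 7: 10010 XOR 10111 = 00101
Remainder (last 4 bits) = 0101. This is the CRC / FCS.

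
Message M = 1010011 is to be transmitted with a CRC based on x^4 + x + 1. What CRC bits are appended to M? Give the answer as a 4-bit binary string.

0111

Append 4 zeros: 10100110000. Divide by 10011 (XOR where the leading bit is 1):
  pos 0: 10100 XOR 10011 = 00111
  pos 2: 11111 XOR 10011 = 01100
  pos 3: 11000 XOR 10011 = 01011
  pos 4: 10110 XOR 10011 = 00101
  pos 6: 10100 XOR 10011 = 00111
Remainder (last 4 bits) = 0111. This is the CRC / FCS.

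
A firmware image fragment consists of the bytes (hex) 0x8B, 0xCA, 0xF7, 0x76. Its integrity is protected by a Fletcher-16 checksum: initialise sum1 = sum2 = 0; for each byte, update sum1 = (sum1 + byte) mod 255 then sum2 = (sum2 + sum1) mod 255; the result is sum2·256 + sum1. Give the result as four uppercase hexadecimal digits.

F4C4

Running sums (mod 255):
  after byte 0 (0x8B): sum1=139, sum2=139
  after byte 1 (0xCA): sum1=86, sum2=225
  after byte 2 (0xF7): sum1=78, sum2=48
  after byte 3 (0x76): sum1=196, sum2=244
Checksum = sum2·256 + sum1 = 244·256 + 196 = 62660 = 0xF4C4.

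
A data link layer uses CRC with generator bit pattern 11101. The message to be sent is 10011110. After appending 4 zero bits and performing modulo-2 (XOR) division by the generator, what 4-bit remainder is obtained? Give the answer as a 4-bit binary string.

0111

Append 4 zeros: 100111100000. Divide by 11101 (XOR where the leading bit is 1):
  pos 0: 10011 XOR 11101 = 01110
  pos 1: 11101 XOR 11101 = 00000
  pos 6: 10000 XOR 11101 = 01101
  pos 7: 11010 XOR 11101 = 00111
Remainder (last 4 bits) = 0111. This is the CRC / FCS.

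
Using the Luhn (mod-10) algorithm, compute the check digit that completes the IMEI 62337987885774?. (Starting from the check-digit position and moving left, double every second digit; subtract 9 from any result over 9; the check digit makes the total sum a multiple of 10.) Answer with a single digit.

2

Partial digits right→left: 4 7 7 5 8 8 7 8 9 7 3 3 2 6
Double every second digit counting from the check-digit position (so the 1st, 3rd, 5th, ... of the partial from the right).
  doubled (with −9 where >9): 8 5 7 5 9 6 4 → sum 44
  kept as-is: 7 5 8 8 7 3 6 → sum 44
Total = 44 + 44 = 88.
Check digit = (10 − (88 mod 10)) mod 10 = 2.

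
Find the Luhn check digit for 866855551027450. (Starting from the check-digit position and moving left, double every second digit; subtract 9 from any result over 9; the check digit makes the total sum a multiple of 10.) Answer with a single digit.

Partial digits right→left: 0 5 4 7 2 0 1 5 5 5 5 8 6 6 8
Double every second digit counting from the check-digit position (so the 1st, 3rd, 5th, ... of the partial from the right).
  doubled (with −9 where >9): 0 8 4 2 1 1 3 7 → sum 26
  kept as-is: 5 7 0 5 5 8 6 → sum 36
Total = 26 + 36 = 62.
Check digit = (10 − (62 mod 10)) mod 10 = 8.

8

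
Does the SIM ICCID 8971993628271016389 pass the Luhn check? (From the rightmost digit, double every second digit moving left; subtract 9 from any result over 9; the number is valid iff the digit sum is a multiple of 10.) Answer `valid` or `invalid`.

From the right, keep odd positions and double even positions (subtract 9 from any doubled value over 9):
  doubled (positions 2,4,...): 7 3 0 5 7 3 9 2 9 → sum 45
  kept (positions 1,3,...): 9 3 1 1 2 2 3 9 7 8 → sum 45
Total = 90.
90 mod 10 = 0, so the number is valid.

valid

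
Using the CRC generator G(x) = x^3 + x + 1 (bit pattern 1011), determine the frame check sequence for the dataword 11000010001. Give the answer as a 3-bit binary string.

Append 3 zeros: 11000010001000. Divide by 1011 (XOR where the leading bit is 1):
  pos 0: 1100 XOR 1011 = 0111
  pos 1: 1110 XOR 1011 = 0101
  pos 2: 1010 XOR 1011 = 0001
  pos 5: 1100 XOR 1011 = 0111
  pos 6: 1110 XOR 1011 = 0101
  pos 7: 1011 XOR 1011 = 0000
Remainder (last 3 bits) = 000. This is the CRC / FCS.

000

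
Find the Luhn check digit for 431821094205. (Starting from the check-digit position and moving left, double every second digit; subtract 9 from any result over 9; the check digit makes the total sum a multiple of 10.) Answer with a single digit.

0

Partial digits right→left: 5 0 2 4 9 0 1 2 8 1 3 4
Double every second digit counting from the check-digit position (so the 1st, 3rd, 5th, ... of the partial from the right).
  doubled (with −9 where >9): 1 4 9 2 7 6 → sum 29
  kept as-is: 0 4 0 2 1 4 → sum 11
Total = 29 + 11 = 40.
Check digit = (10 − (40 mod 10)) mod 10 = 0.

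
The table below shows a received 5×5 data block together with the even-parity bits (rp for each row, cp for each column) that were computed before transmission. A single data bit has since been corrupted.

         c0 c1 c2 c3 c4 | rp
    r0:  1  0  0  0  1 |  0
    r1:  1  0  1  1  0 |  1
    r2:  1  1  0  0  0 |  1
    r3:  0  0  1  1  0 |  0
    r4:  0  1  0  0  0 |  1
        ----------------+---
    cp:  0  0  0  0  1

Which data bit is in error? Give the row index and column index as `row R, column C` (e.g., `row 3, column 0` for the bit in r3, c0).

row 2, column 0

Recompute each row's even parity and compare to rp:
  r0: data parity 0, sent rp 0 → ok
  r1: data parity 1, sent rp 1 → ok
  r2: data parity 0, sent rp 1 → mismatch
  r3: data parity 0, sent rp 0 → ok
  r4: data parity 1, sent rp 1 → ok
Recompute each column's even parity and compare to cp:
  c0: data parity 1, sent cp 0 → mismatch
  c1: data parity 0, sent cp 0 → ok
  c2: data parity 0, sent cp 0 → ok
  c3: data parity 0, sent cp 0 → ok
  c4: data parity 1, sent cp 1 → ok
Exactly one row (r2) and one column (c0) fail → the flipped bit is at their intersection.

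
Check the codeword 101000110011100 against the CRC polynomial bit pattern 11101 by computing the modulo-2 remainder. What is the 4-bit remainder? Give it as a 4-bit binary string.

Modulo-2 division of 101000110011100 by 11101:
  pos 0: 10100 XOR 11101 = 01001
  pos 1: 10010 XOR 11101 = 01111
  pos 2: 11111 XOR 11101 = 00010
  pos 5: 10100 XOR 11101 = 01001
  pos 6: 10011 XOR 11101 = 01110
  pos 7: 11101 XOR 11101 = 00000
Remainder = 0100 (nonzero — an error is detected).

0100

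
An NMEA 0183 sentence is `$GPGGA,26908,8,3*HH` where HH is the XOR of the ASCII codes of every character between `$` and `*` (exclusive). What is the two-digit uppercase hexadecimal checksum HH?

44

XOR the ASCII codes of the payload characters:
  'G' = 0x47 → acc = 0x47
  'P' = 0x50 → acc = 0x17
  'G' = 0x47 → acc = 0x50
  'G' = 0x47 → acc = 0x17
  'A' = 0x41 → acc = 0x56
  ',' = 0x2C → acc = 0x7A
  '2' = 0x32 → acc = 0x48
  '6' = 0x36 → acc = 0x7E
  '9' = 0x39 → acc = 0x47
  '0' = 0x30 → acc = 0x77
  '8' = 0x38 → acc = 0x4F
  ',' = 0x2C → acc = 0x63
  '8' = 0x38 → acc = 0x5B
  ',' = 0x2C → acc = 0x77
  '3' = 0x33 → acc = 0x44
Checksum = 0x44.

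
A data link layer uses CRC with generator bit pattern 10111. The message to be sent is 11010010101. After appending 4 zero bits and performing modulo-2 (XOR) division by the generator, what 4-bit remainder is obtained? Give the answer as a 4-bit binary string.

Append 4 zeros: 110100101010000. Divide by 10111 (XOR where the leading bit is 1):
  pos 0: 11010 XOR 10111 = 01101
  pos 1: 11010 XOR 10111 = 01101
  pos 2: 11011 XOR 10111 = 01100
  pos 3: 11000 XOR 10111 = 01111
  pos 4: 11111 XOR 10111 = 01000
  pos 5: 10000 XOR 10111 = 00111
  pos 7: 11110 XOR 10111 = 01001
  pos 8: 10010 XOR 10111 = 00101
  pos 10: 10100 XOR 10111 = 00011
Remainder (last 4 bits) = 0011. This is the CRC / FCS.

0011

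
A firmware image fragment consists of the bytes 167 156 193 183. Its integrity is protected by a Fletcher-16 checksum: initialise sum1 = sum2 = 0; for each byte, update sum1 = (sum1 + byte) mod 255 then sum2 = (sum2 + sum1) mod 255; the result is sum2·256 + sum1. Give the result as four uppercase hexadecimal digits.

AFBD

Running sums (mod 255):
  after byte 0 (167): sum1=167, sum2=167
  after byte 1 (156): sum1=68, sum2=235
  after byte 2 (193): sum1=6, sum2=241
  after byte 3 (183): sum1=189, sum2=175
Checksum = sum2·256 + sum1 = 175·256 + 189 = 44989 = 0xAFBD.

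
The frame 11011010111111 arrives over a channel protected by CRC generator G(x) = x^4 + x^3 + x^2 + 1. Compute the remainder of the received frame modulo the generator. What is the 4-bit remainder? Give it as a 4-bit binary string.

0001

Modulo-2 division of 11011010111111 by 11101:
  pos 0: 11011 XOR 11101 = 00110
  pos 2: 11001 XOR 11101 = 00100
  pos 4: 10001 XOR 11101 = 01100
  pos 5: 11001 XOR 11101 = 00100
  pos 7: 10011 XOR 11101 = 01110
  pos 8: 11101 XOR 11101 = 00000
Remainder = 0001 (nonzero — an error is detected).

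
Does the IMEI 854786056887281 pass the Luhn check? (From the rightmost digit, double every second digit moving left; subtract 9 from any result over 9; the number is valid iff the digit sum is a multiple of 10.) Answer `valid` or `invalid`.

From the right, keep odd positions and double even positions (subtract 9 from any doubled value over 9):
  doubled (positions 2,4,...): 7 5 7 1 3 5 1 → sum 29
  kept (positions 1,3,...): 1 2 8 6 0 8 4 8 → sum 37
Total = 66.
66 mod 10 = 6, so the number is invalid.

invalid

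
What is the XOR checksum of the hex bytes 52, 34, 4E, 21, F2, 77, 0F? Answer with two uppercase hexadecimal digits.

83

XOR the bytes together:
  start with 0x52
  0x52 ⊕ 0x34 = 0x66
  0x66 ⊕ 0x4E = 0x28
  0x28 ⊕ 0x21 = 0x09
  0x09 ⊕ 0xF2 = 0xFB
  0xFB ⊕ 0x77 = 0x8C
  0x8C ⊕ 0x0F = 0x83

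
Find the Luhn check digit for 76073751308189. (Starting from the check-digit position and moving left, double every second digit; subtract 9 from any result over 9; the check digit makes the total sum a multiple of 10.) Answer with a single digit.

0

Partial digits right→left: 9 8 1 8 0 3 1 5 7 3 7 0 6 7
Double every second digit counting from the check-digit position (so the 1st, 3rd, 5th, ... of the partial from the right).
  doubled (with −9 where >9): 9 2 0 2 5 5 3 → sum 26
  kept as-is: 8 8 3 5 3 0 7 → sum 34
Total = 26 + 34 = 60.
Check digit = (10 − (60 mod 10)) mod 10 = 0.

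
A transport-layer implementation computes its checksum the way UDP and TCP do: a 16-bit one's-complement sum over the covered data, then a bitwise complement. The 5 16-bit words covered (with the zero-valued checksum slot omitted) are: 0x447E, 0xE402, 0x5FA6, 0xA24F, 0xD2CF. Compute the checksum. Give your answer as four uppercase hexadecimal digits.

One's-complement addition (fold any carry out of bit 15 back into bit 0):
  0x447E + 0xE402 = 0x12880 → wrap carry → 0x2881
  0x2881 + 0x5FA6 = 0x08827
  0x8827 + 0xA24F = 0x12A76 → wrap carry → 0x2A77
  0x2A77 + 0xD2CF = 0x0FD46
One's-complement sum = 0xFD46.
Checksum = ~0xFD46 & 0xFFFF = 0x02B9.

02B9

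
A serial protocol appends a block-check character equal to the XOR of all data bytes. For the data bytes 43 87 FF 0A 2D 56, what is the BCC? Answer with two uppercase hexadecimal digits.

XOR the bytes together:
  start with 0x43
  0x43 ⊕ 0x87 = 0xC4
  0xC4 ⊕ 0xFF = 0x3B
  0x3B ⊕ 0x0A = 0x31
  0x31 ⊕ 0x2D = 0x1C
  0x1C ⊕ 0x56 = 0x4A

4A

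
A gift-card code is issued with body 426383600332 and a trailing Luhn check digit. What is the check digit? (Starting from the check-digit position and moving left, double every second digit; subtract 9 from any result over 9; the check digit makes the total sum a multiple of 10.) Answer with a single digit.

7

Partial digits right→left: 2 3 3 0 0 6 3 8 3 6 2 4
Double every second digit counting from the check-digit position (so the 1st, 3rd, 5th, ... of the partial from the right).
  doubled (with −9 where >9): 4 6 0 6 6 4 → sum 26
  kept as-is: 3 0 6 8 6 4 → sum 27
Total = 26 + 27 = 53.
Check digit = (10 − (53 mod 10)) mod 10 = 7.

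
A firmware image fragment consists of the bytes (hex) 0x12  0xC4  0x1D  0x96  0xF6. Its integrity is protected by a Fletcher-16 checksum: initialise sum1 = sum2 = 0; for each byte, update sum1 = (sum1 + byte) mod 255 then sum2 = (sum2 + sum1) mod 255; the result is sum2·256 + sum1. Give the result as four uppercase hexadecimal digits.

E881

Running sums (mod 255):
  after byte 0 (0x12): sum1=18, sum2=18
  after byte 1 (0xC4): sum1=214, sum2=232
  after byte 2 (0x1D): sum1=243, sum2=220
  after byte 3 (0x96): sum1=138, sum2=103
  after byte 4 (0xF6): sum1=129, sum2=232
Checksum = sum2·256 + sum1 = 232·256 + 129 = 59521 = 0xE881.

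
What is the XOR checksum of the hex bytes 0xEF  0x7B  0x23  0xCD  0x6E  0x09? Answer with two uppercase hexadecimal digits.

XOR the bytes together:
  start with 0xEF
  0xEF ⊕ 0x7B = 0x94
  0x94 ⊕ 0x23 = 0xB7
  0xB7 ⊕ 0xCD = 0x7A
  0x7A ⊕ 0x6E = 0x14
  0x14 ⊕ 0x09 = 0x1D

1D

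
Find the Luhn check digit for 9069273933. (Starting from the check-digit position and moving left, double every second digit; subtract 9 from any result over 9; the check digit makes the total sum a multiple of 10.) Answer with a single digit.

8

Partial digits right→left: 3 3 9 3 7 2 9 6 0 9
Double every second digit counting from the check-digit position (so the 1st, 3rd, 5th, ... of the partial from the right).
  doubled (with −9 where >9): 6 9 5 9 0 → sum 29
  kept as-is: 3 3 2 6 9 → sum 23
Total = 29 + 23 = 52.
Check digit = (10 − (52 mod 10)) mod 10 = 8.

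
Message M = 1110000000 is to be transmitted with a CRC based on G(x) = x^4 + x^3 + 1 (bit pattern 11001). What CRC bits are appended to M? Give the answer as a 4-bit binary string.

1000

Append 4 zeros: 11100000000000. Divide by 11001 (XOR where the leading bit is 1):
  pos 0: 11100 XOR 11001 = 00101
  pos 2: 10100 XOR 11001 = 01101
  pos 3: 11010 XOR 11001 = 00011
  pos 6: 11000 XOR 11001 = 00001
Remainder (last 4 bits) = 1000. This is the CRC / FCS.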